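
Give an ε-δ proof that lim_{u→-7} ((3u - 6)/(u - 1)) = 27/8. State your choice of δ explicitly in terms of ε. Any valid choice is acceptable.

Fix ε > 0. We want δ > 0 with 0 < |u + 7| < δ ⇒ |(3u - 6)/(u - 1) − (27/8)| < ε.
Combining over a common denominator, (3u - 6)/(u - 1) − (27/8) = [(3u - 6)·(-8) − (-27)·(u - 1)] / [(-8)·(u - 1)] = 3(u + 7) / ((-8)(u - 1)).
So |(3u - 6)/(u - 1) − (27/8)| = 3|u + 7| / (8·|u − 1|).
Require δ ≤ 4, so |u − 1| ≥ |-8| − |u + 7| > 8 − 4 = 4.
Hence |(3u - 6)/(u - 1) − (27/8)| < 3|u + 7|/(8·4) = (3/32)|u + 7|, which is < ε once |u + 7| < (32/3)ε.
Take δ = min(4, (32/3)ε). Then 0 < |u + 7| < δ forces both bounds, so |(3u - 6)/(u - 1) − (27/8)| < ε.

δ = min(4, (32/3)ε)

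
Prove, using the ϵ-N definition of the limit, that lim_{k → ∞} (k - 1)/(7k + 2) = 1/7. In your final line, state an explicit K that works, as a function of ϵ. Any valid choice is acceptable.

K = (9/49)/ϵ

Let ϵ > 0 be given. For k ≥ 1, |(k - 1)/(7k + 2) − (1/7)| = |-9|/(7(7k + 2)) = 9/(7(7k + 2)).
Since 7k + 2 ≥ 7k for k ≥ 1, this is ≤ 9/(7·7k) = (9/49)/k.
So |(k - 1)/(7k + 2) − (1/7)| < ϵ whenever k > (9/49)/ϵ.
Take K = (9/49)/ϵ. If k > K then |(k - 1)/(7k + 2) − (1/7)| ≤ (9/49)/k < ϵ.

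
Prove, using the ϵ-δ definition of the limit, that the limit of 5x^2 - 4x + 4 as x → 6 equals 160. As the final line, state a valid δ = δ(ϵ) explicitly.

δ = min(1, ϵ/61)

Let ϵ > 0. We want δ > 0 such that 0 < |x − 6| < δ implies |(5x^2 - 4x + 4) − 160| < ϵ.
(5x^2 - 4x + 4) − 160 = 5x^2 - 4x - 156 = (x − 6)(5x + 26).
So |(5x^2 - 4x + 4) − 160| = |x − 6|·|5x + 26|.
Assume first that |x − 6| < 1, so |x| < 7. Then |5x + 26| ≤ 5·7 + 26 = 61.
Hence |(5x^2 - 4x + 4) − 160| ≤ 61|x − 6| < ϵ provided |x − 6| < ϵ/61.
Take δ = min(1, ϵ/61). Then 0 < |x − 6| < δ gives both |x − 6| < 1 and |x − 6| < ϵ/61, so |(5x^2 - 4x + 4) − 160| < ϵ.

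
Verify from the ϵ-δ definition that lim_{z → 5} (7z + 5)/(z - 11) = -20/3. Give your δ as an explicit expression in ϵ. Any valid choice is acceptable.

Suppose ϵ > 0. We want δ > 0 with 0 < |z − 5| < δ ⇒ |(7z + 5)/(z - 11) + 20/3| < ϵ.
Combining over a common denominator, (7z + 5)/(z - 11) + 20/3 = [(7z + 5)·(-6) − 40·(z - 11)] / [(-6)·(z - 11)] = -82(z − 5) / ((-6)(z - 11)).
So |(7z + 5)/(z - 11) + 20/3| = 82|z − 5| / (6·|z − 11|).
Require δ ≤ 3, so |z − 11| ≥ |-6| − |z − 5| > 6 − 3 = 3.
Hence |(7z + 5)/(z - 11) + 20/3| < 82|z − 5|/(6·3) = (41/9)|z − 5|, which is < ϵ once |z − 5| < (9/41)ϵ.
Take δ = min(3, (9/41)ϵ). Then 0 < |z − 5| < δ forces both bounds, so |(7z + 5)/(z - 11) + 20/3| < ϵ.

δ = min(3, (9/41)ϵ)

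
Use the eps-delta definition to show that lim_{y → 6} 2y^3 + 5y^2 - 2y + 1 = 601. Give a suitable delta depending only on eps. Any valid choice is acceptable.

delta = min(1, eps/317)

Let eps > 0 be given. We want delta > 0 such that 0 < |y − 6| < delta implies |(2y^3 + 5y^2 - 2y + 1) − 601| < eps.
(2y^3 + 5y^2 - 2y + 1) − 601 = 2y^3 + 5y^2 - 2y - 600 = (y − 6)(2y^2 + 17y + 100).
So |(2y^3 + 5y^2 - 2y + 1) − 601| = |y − 6|·|2y^2 + 17y + 100|.
Require delta ≤ 1. Then |y − 6| < 1 gives |y| < 7, and by the triangle inequality |2y^2 + 17y + 100| ≤ 2·7^2 + 17·7 + 100 = 317.
Hence |(2y^3 + 5y^2 - 2y + 1) − 601| ≤ 317|y − 6| < eps provided |y − 6| < eps/317.
Take delta = min(1, eps/317). Then 0 < |y − 6| < delta gives both |y − 6| < 1 and |y − 6| < eps/317, so |(2y^3 + 5y^2 - 2y + 1) − 601| < eps.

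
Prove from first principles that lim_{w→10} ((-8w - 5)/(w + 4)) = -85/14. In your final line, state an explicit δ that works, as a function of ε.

Fix ε > 0. We want δ > 0 with 0 < |w − 10| < δ ⇒ |(-8w - 5)/(w + 4) + 85/14| < ε.
Combining over a common denominator, (-8w - 5)/(w + 4) + 85/14 = [(-8w - 5)·14 − (-85)·(w + 4)] / [14·(w + 4)] = -27(w − 10) / (14(w + 4)).
So |(-8w - 5)/(w + 4) + 85/14| = 27|w − 10| / (14·|w + 4|).
Require δ ≤ 7, so |w + 4| ≥ |14| − |w − 10| > 14 − 7 = 7.
Hence |(-8w - 5)/(w + 4) + 85/14| < 27|w − 10|/(14·7) = (27/98)|w − 10|, which is < ε once |w − 10| < (98/27)ε.
Take δ = min(7, (98/27)ε). Then 0 < |w − 10| < δ forces both bounds, so |(-8w - 5)/(w + 4) + 85/14| < ε.

δ = min(7, (98/27)ε)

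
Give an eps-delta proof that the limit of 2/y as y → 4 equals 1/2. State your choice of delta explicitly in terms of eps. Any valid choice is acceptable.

delta = min(2, 4eps)

Fix eps > 0. We seek delta > 0 such that 0 < |y − 4| < delta implies |2/y − (1/2)| < eps.
|2/y − (1/2)| = 2·|4 − y|/(4·|y|) = 2|y − 4|/(4|y|).
Restrict delta ≤ 2. Then |y − 4| < 2 gives |y| > 2, so 4|y| > 8.
Then |2/y − (1/2)| < 2|y − 4|/8, which is < eps when |y − 4| < 4eps.
Take delta = min(2, 4eps). Then 0 < |y − 4| < delta gives both |y − 4| < 2 and |y − 4| < 4eps, so |2/y − (1/2)| < eps.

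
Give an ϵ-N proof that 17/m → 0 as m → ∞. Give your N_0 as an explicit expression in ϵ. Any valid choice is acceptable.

N_0 = 17/ϵ

Let ϵ > 0 be given. For m ≥ 1, |17/m − 0| = 17/(m) ≤ 17/m.
We need 17/m < ϵ, i.e. m > 17/ϵ.
Take N_0 = 17/ϵ. If m > N_0 then |17/m| ≤ 17/m < ϵ.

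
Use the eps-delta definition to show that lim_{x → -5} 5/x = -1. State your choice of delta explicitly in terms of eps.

delta = min(5/2, (5/2)eps)

Fix eps > 0. We seek delta > 0 such that 0 < |x + 5| < delta implies |5/x + 1| < eps.
|5/x + 1| = 5·|-5 − x|/(5·|x|) = 5|x + 5|/(5|x|).
Require delta ≤ 5/2 so that |x| > 5 − 5/2 = 5/2, hence 5|x| > 25/2.
Then |5/x + 1| < 5|x + 5|/(25/2), which is < eps when |x + 5| < (5/2)eps.
Take delta = min(5/2, (5/2)eps). Then 0 < |x + 5| < delta gives both |x + 5| < 5/2 and |x + 5| < (5/2)eps, so |5/x + 1| < eps.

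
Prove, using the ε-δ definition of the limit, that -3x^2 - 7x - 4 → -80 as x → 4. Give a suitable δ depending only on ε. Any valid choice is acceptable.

δ = min(2, ε/37)

Let ε > 0. We want δ > 0 such that 0 < |x − 4| < δ implies |(-3x^2 - 7x - 4) + 80| < ε.
(-3x^2 - 7x - 4) + 80 = -3x^2 - 7x + 76 = (x − 4)(-3x - 19).
So |(-3x^2 - 7x - 4) + 80| = |x − 4|·|-3x - 19|.
Require δ ≤ 2. Then |x − 4| < 2 gives |x| < 6, and by the triangle inequality |-3x - 19| ≤ 3·6 + 19 = 37.
Hence |(-3x^2 - 7x - 4) + 80| ≤ 37|x − 4| < ε provided |x − 4| < ε/37.
Choosing δ = min(2, ε/37) ensures both conditions, hence |(-3x^2 - 7x - 4) + 80| < ε.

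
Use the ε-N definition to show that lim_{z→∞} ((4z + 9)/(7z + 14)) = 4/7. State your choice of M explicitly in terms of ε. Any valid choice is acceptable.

Fix ε > 0. We seek M > 0 such that z > M implies |(4z + 9)/(7z + 14) − (4/7)| < ε.
(4z + 9)/(7z + 14) − (4/7) = (7(4z + 9) − 4(7z + 14)) / (7(7z + 14)) = 7/(7(7z + 14)).
For z > 0 we have 7z + 14 > 7z, so |(4z + 9)/(7z + 14) − (4/7)| = 7/(7(7z + 14)) < 7/(7·7z) = (1/7)/z.
Thus |(4z + 9)/(7z + 14) − (4/7)| < ε whenever z > (1/7)/ε.
Take M = (1/7)/ε. If z > M then |(4z + 9)/(7z + 14) − (4/7)| < (1/7)/z < ε.

M = (1/7)/ε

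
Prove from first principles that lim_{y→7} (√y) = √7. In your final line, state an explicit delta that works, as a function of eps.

Suppose eps > 0. We want delta > 0 such that 0 < |y − 7| < delta implies |√y − √7| < eps.
Multiplying by the conjugate, |√y − √7| = |y − 7|/(√y + √7).
Restrict delta ≤ 7 so that |y − 7| < 7 forces y > 0, and then √y + √7 > √7.
Hence |√y − √7| < |y − 7|/√7, which is < eps once |y − 7| < √7·eps.
Take delta = min(7, √7·eps). If 0 < |y − 7| < delta then y > 0 and |√y − √7| < |y − 7|/√7 < eps.

delta = min(7, √7·eps)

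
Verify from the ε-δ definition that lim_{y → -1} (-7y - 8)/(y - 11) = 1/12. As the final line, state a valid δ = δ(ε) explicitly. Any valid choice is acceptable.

δ = min(6, (72/85)ε)

Suppose ε > 0. We want δ > 0 with 0 < |y + 1| < δ ⇒ |(-7y - 8)/(y - 11) − (1/12)| < ε.
Combining over a common denominator, (-7y - 8)/(y - 11) − (1/12) = [(-7y - 8)·(-12) − (-1)·(y - 11)] / [(-12)·(y - 11)] = 85(y + 1) / ((-12)(y - 11)).
So |(-7y - 8)/(y - 11) − (1/12)| = 85|y + 1| / (12·|y − 11|).
Restrict δ ≤ 6. Then |y + 1| < 6 gives |y − 11| = |(y + 1) + (-12)| ≥ 12 − 6 = 6.
Hence |(-7y - 8)/(y - 11) − (1/12)| < 85|y + 1|/(12·6) = (85/72)|y + 1|, which is < ε once |y + 1| < (72/85)ε.
Take δ = min(6, (72/85)ε). Then 0 < |y + 1| < δ forces both bounds, so |(-7y - 8)/(y - 11) − (1/12)| < ε.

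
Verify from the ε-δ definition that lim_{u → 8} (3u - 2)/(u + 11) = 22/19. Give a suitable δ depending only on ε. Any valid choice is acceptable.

δ = min(19/2, (361/70)ε)

Let ε > 0. We want δ > 0 with 0 < |u − 8| < δ ⇒ |(3u - 2)/(u + 11) − (22/19)| < ε.
Combining over a common denominator, (3u - 2)/(u + 11) − (22/19) = [(3u - 2)·19 − 22·(u + 11)] / [19·(u + 11)] = 35(u − 8) / (19(u + 11)).
So |(3u - 2)/(u + 11) − (22/19)| = 35|u − 8| / (19·|u + 11|).
Require δ ≤ 19/2, so |u + 11| ≥ |19| − |u − 8| > 19 − 19/2 = 19/2.
Hence |(3u - 2)/(u + 11) − (22/19)| < 35|u − 8|/(19·(19/2)) = (70/361)|u − 8|, which is < ε once |u − 8| < (361/70)ε.
Take δ = min(19/2, (361/70)ε). Then 0 < |u − 8| < δ forces both bounds, so |(3u - 2)/(u + 11) − (22/19)| < ε.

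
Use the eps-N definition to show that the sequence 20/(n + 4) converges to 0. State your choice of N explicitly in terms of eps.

N = 20/eps

Fix eps > 0. For n ≥ 1, |20/(n + 4) − 0| = 20/(n + 4) ≤ 20/n.
We need 20/n < eps, i.e. n > 20/eps.
Take N = 20/eps. If n > N then |20/(n + 4)| ≤ 20/n < eps.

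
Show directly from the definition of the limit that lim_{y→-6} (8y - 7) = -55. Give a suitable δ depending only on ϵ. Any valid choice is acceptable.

δ = ϵ/8

Fix ϵ > 0. We need δ > 0 so that 0 < |y + 6| < δ implies |(8y - 7) + 55| < ϵ.
Since (8y - 7) + 55 = 8(y + 6), we have |(8y - 7) + 55| = 8|y + 6|.
So 8|y + 6| < ϵ exactly when |y + 6| < ϵ/8.
Take δ = ϵ/8. If 0 < |y + 6| < δ then |(8y - 7) + 55| = 8|y + 6| < 8·(ϵ/8) = ϵ.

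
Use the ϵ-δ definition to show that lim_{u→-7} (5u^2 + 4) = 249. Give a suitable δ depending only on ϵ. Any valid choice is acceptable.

δ = min(2, ϵ/80)

Fix ϵ > 0. We want δ > 0 such that 0 < |u + 7| < δ implies |(5u^2 + 4) − 249| < ϵ.
(5u^2 + 4) − 249 = 5u^2 - 245 = (u + 7)(5u - 35).
So |(5u^2 + 4) − 249| = |u + 7|·|5u - 35|.
Require δ ≤ 2. Then |u + 7| < 2 gives |u| < 9, and by the triangle inequality |5u - 35| ≤ 5·9 + 35 = 80.
Hence |(5u^2 + 4) − 249| ≤ 80|u + 7| < ϵ provided |u + 7| < ϵ/80.
Choosing δ = min(2, ϵ/80) ensures both conditions, hence |(5u^2 + 4) − 249| < ϵ.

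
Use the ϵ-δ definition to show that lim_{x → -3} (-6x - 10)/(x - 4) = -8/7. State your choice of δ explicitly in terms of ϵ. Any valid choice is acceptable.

Suppose ϵ > 0. We want δ > 0 with 0 < |x + 3| < δ ⇒ |(-6x - 10)/(x - 4) + 8/7| < ϵ.
Combining over a common denominator, (-6x - 10)/(x - 4) + 8/7 = [(-6x - 10)·(-7) − 8·(x - 4)] / [(-7)·(x - 4)] = 34(x + 3) / ((-7)(x - 4)).
So |(-6x - 10)/(x - 4) + 8/7| = 34|x + 3| / (7·|x − 4|).
Restrict δ ≤ 7/2. Then |x + 3| < 7/2 gives |x − 4| = |(x + 3) + (-7)| ≥ 7 − 7/2 = 7/2.
Hence |(-6x - 10)/(x - 4) + 8/7| < 34|x + 3|/(7·(7/2)) = (68/49)|x + 3|, which is < ϵ once |x + 3| < (49/68)ϵ.
Take δ = min(7/2, (49/68)ϵ). Then 0 < |x + 3| < δ forces both bounds, so |(-6x - 10)/(x - 4) + 8/7| < ϵ.

δ = min(7/2, (49/68)ϵ)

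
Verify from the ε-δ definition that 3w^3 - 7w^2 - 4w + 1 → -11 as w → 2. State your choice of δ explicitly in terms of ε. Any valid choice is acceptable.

Fix ε > 0. We want δ > 0 such that 0 < |w − 2| < δ implies |(3w^3 - 7w^2 - 4w + 1) + 11| < ε.
(3w^3 - 7w^2 - 4w + 1) + 11 = 3w^3 - 7w^2 - 4w + 12 = (w − 2)(3w^2 - w - 6).
So |(3w^3 - 7w^2 - 4w + 1) + 11| = |w − 2|·|3w^2 - w - 6|.
Require δ ≤ 1. Then |w − 2| < 1 gives |w| < 3, and by the triangle inequality |3w^2 - w - 6| ≤ 3·3^2 + 3 + 6 = 36.
Hence |(3w^3 - 7w^2 - 4w + 1) + 11| ≤ 36|w − 2| < ε provided |w − 2| < ε/36.
Take δ = min(1, ε/36). Then 0 < |w − 2| < δ gives both |w − 2| < 1 and |w − 2| < ε/36, so |(3w^3 - 7w^2 - 4w + 1) + 11| < ε.

δ = min(1, ε/36)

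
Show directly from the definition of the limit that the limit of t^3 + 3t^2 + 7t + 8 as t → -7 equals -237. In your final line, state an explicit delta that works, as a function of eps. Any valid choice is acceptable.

delta = min(1, eps/131)

Let eps > 0. We want delta > 0 such that 0 < |t + 7| < delta implies |(t^3 + 3t^2 + 7t + 8) + 237| < eps.
(t^3 + 3t^2 + 7t + 8) + 237 = t^3 + 3t^2 + 7t + 245 = (t + 7)(t^2 - 4t + 35).
So |(t^3 + 3t^2 + 7t + 8) + 237| = |t + 7|·|t^2 - 4t + 35|.
Assume first that |t + 7| < 1, so |t| < 8. Then |t^2 - 4t + 35| ≤ 8^2 + 4·8 + 35 = 131.
Hence |(t^3 + 3t^2 + 7t + 8) + 237| ≤ 131|t + 7| < eps provided |t + 7| < eps/131.
Take delta = min(1, eps/131). Then 0 < |t + 7| < delta gives both |t + 7| < 1 and |t + 7| < eps/131, so |(t^3 + 3t^2 + 7t + 8) + 237| < eps.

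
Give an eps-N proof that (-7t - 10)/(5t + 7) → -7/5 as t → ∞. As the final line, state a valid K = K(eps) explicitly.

K = (1/25)/eps

Let eps > 0 be given. We seek K > 0 such that t > K implies |(-7t - 10)/(5t + 7) + 7/5| < eps.
(-7t - 10)/(5t + 7) + 7/5 = (5(-7t - 10) − (-7)(5t + 7)) / (5(5t + 7)) = -1/(5(5t + 7)).
For t > 0 we have 5t + 7 > 5t, so |(-7t - 10)/(5t + 7) + 7/5| = 1/(5(5t + 7)) < 1/(5·5t) = (1/25)/t.
Thus |(-7t - 10)/(5t + 7) + 7/5| < eps whenever t > (1/25)/eps.
Take K = (1/25)/eps. If t > K then |(-7t - 10)/(5t + 7) + 7/5| < (1/25)/t < eps.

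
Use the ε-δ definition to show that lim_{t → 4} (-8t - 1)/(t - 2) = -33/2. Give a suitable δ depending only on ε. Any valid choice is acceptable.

Fix ε > 0. We want δ > 0 with 0 < |t − 4| < δ ⇒ |(-8t - 1)/(t - 2) + 33/2| < ε.
Combining over a common denominator, (-8t - 1)/(t - 2) + 33/2 = [(-8t - 1)·2 − (-33)·(t - 2)] / [2·(t - 2)] = 17(t − 4) / (2(t - 2)).
So |(-8t - 1)/(t - 2) + 33/2| = 17|t − 4| / (2·|t − 2|).
Restrict δ ≤ 1. Then |t − 4| < 1 gives |t − 2| = |(t − 4) + 2| ≥ 2 − 1 = 1.
Hence |(-8t - 1)/(t - 2) + 33/2| < 17|t − 4|/(2·1) = (17/2)|t − 4|, which is < ε once |t − 4| < (2/17)ε.
Take δ = min(1, (2/17)ε). Then 0 < |t − 4| < δ forces both bounds, so |(-8t - 1)/(t - 2) + 33/2| < ε.

δ = min(1, (2/17)ε)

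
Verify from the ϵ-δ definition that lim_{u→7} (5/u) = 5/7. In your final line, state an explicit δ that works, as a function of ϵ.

δ = min(7/2, (49/10)ϵ)

Suppose ϵ > 0. We seek δ > 0 such that 0 < |u − 7| < δ implies |5/u − (5/7)| < ϵ.
|5/u − (5/7)| = 5·|7 − u|/(7·|u|) = 5|u − 7|/(7|u|).
Require δ ≤ 7/2 so that |u| > 7 − 7/2 = 7/2, hence 7|u| > 49/2.
Then |5/u − (5/7)| < 5|u − 7|/(49/2), which is < ϵ when |u − 7| < (49/10)ϵ.
Take δ = min(7/2, (49/10)ϵ). Then 0 < |u − 7| < δ gives both |u − 7| < 7/2 and |u − 7| < (49/10)ϵ, so |5/u − (5/7)| < ϵ.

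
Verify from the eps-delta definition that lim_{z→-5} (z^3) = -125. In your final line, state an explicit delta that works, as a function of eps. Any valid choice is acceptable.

Fix eps > 0. We seek delta > 0 with 0 < |z + 5| < delta ⇒ |z^3 + 125| < eps.
Factor: z^3 + 125 = (z + 5)(z^2 - 5z + 25), so |z^3 + 125| = |z + 5|·|z^2 - 5z + 25|.
Impose delta ≤ 1 so that |z| < 6; then |z^2 - 5z + 25| ≤ 91.
Hence |z^3 + 125| ≤ 91|z + 5|, which is < eps once |z + 5| < eps/91.
Take delta = min(1, eps/91). If 0 < |z + 5| < delta then both bounds hold and |z^3 + 125| ≤ 91|z + 5| < 91·(eps/91) = eps.

delta = min(1, eps/91)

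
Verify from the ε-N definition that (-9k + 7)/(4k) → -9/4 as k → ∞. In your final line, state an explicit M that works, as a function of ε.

Suppose ε > 0. For k ≥ 1, |(-9k + 7)/(4k) + 9/4| = |28|/(4(4k)) = 28/(4(4k)).
Since 4k ≥ 4k for k ≥ 1, this is ≤ 28/(4·4k) = (7/4)/k.
So |(-9k + 7)/(4k) + 9/4| < ε whenever k > (7/4)/ε.
Take M = (7/4)/ε. If k > M then |(-9k + 7)/(4k) + 9/4| ≤ (7/4)/k < ε.

M = (7/4)/ε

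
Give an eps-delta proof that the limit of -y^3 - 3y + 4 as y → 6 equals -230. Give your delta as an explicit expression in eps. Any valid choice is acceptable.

Let eps > 0. We want delta > 0 such that 0 < |y − 6| < delta implies |(-y^3 - 3y + 4) + 230| < eps.
(-y^3 - 3y + 4) + 230 = -y^3 - 3y + 234 = (y − 6)(-y^2 - 6y - 39).
So |(-y^3 - 3y + 4) + 230| = |y − 6|·|-y^2 - 6y - 39|.
Require delta ≤ 1. Then |y − 6| < 1 gives |y| < 7, and by the triangle inequality |-y^2 - 6y - 39| ≤ 7^2 + 6·7 + 39 = 130.
Hence |(-y^3 - 3y + 4) + 230| ≤ 130|y − 6| < eps provided |y − 6| < eps/130.
Choosing delta = min(1, eps/130) ensures both conditions, hence |(-y^3 - 3y + 4) + 230| < eps.

delta = min(1, eps/130)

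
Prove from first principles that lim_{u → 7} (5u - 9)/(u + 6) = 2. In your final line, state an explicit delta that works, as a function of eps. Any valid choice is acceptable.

Let eps > 0. We want delta > 0 with 0 < |u − 7| < delta ⇒ |(5u - 9)/(u + 6) − 2| < eps.
Combining over a common denominator, (5u - 9)/(u + 6) − 2 = [(5u - 9)·13 − 26·(u + 6)] / [13·(u + 6)] = 39(u − 7) / (13(u + 6)).
So |(5u - 9)/(u + 6) − 2| = 39|u − 7| / (13·|u + 6|).
Restrict delta ≤ 13/2. Then |u − 7| < 13/2 gives |u + 6| = |(u − 7) + 13| ≥ 13 − 13/2 = 13/2.
Hence |(5u - 9)/(u + 6) − 2| < 39|u − 7|/(13·(13/2)) = (6/13)|u − 7|, which is < eps once |u − 7| < (13/6)eps.
Take delta = min(13/2, (13/6)eps). Then 0 < |u − 7| < delta forces both bounds, so |(5u - 9)/(u + 6) − 2| < eps.

delta = min(13/2, (13/6)eps)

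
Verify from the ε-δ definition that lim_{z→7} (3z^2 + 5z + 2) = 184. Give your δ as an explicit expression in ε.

Let ε > 0. We want δ > 0 such that 0 < |z − 7| < δ implies |(3z^2 + 5z + 2) − 184| < ε.
(3z^2 + 5z + 2) − 184 = 3z^2 + 5z - 182 = (z − 7)(3z + 26).
So |(3z^2 + 5z + 2) − 184| = |z − 7|·|3z + 26|.
Require δ ≤ 1. Then |z − 7| < 1 gives |z| < 8, and by the triangle inequality |3z + 26| ≤ 3·8 + 26 = 50.
Hence |(3z^2 + 5z + 2) − 184| ≤ 50|z − 7| < ε provided |z − 7| < ε/50.
Choosing δ = min(1, ε/50) ensures both conditions, hence |(3z^2 + 5z + 2) − 184| < ε.

δ = min(1, ε/50)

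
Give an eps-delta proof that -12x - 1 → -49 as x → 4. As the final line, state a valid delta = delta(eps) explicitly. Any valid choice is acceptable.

delta = eps/12

Suppose eps > 0. We need delta > 0 so that 0 < |x − 4| < delta implies |(-12x - 1) + 49| < eps.
|(-12x - 1) + 49| = |-12x + 48| = 12|x − 4|.
Thus it suffices that |x − 4| < eps/12.
Choosing delta = eps/12 gives |(-12x - 1) + 49| = 12|x − 4| < eps whenever |x − 4| < delta.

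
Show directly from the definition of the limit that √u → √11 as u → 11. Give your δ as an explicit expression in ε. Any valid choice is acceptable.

δ = min(11, √11·ε)

Suppose ε > 0. We want δ > 0 such that 0 < |u − 11| < δ implies |√u − √11| < ε.
Rationalise: √u − √11 = (u − 11)/(√u + √11), so |√u − √11| = |u − 11|/(√u + √11).
Restrict δ ≤ 11 so that |u − 11| < 11 forces u > 0, and then √u + √11 > √11.
Hence |√u − √11| < |u − 11|/√11, which is < ε once |u − 11| < √11·ε.
Take δ = min(11, √11·ε). If 0 < |u − 11| < δ then u > 0 and |√u − √11| < |u − 11|/√11 < ε.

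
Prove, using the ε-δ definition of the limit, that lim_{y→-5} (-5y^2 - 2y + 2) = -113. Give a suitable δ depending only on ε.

Let ε > 0. We want δ > 0 such that 0 < |y + 5| < δ implies |(-5y^2 - 2y + 2) + 113| < ε.
(-5y^2 - 2y + 2) + 113 = -5y^2 - 2y + 115 = (y + 5)(-5y + 23).
So |(-5y^2 - 2y + 2) + 113| = |y + 5|·|-5y + 23|.
Assume first that |y + 5| < 2, so |y| < 7. Then |-5y + 23| ≤ 5·7 + 23 = 58.
Hence |(-5y^2 - 2y + 2) + 113| ≤ 58|y + 5| < ε provided |y + 5| < ε/58.
Take δ = min(2, ε/58). Then 0 < |y + 5| < δ gives both |y + 5| < 2 and |y + 5| < ε/58, so |(-5y^2 - 2y + 2) + 113| < ε.

δ = min(2, ε/58)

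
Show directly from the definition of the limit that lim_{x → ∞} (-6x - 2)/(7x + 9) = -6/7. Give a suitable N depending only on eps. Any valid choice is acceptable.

Let eps > 0 be given. We seek N > 0 such that x > N implies |(-6x - 2)/(7x + 9) + 6/7| < eps.
(-6x - 2)/(7x + 9) + 6/7 = (7(-6x - 2) − (-6)(7x + 9)) / (7(7x + 9)) = 40/(7(7x + 9)).
For x > 0 we have 7x + 9 > 7x, so |(-6x - 2)/(7x + 9) + 6/7| = 40/(7(7x + 9)) < 40/(7·7x) = (40/49)/x.
Thus |(-6x - 2)/(7x + 9) + 6/7| < eps whenever x > (40/49)/eps.
Take N = (40/49)/eps. If x > N then |(-6x - 2)/(7x + 9) + 6/7| < (40/49)/x < eps.

N = (40/49)/eps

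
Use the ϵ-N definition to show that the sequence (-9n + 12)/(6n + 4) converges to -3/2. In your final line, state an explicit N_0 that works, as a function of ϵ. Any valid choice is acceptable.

Suppose ϵ > 0. For n ≥ 1, |(-9n + 12)/(6n + 4) + 3/2| = |108|/(6(6n + 4)) = 108/(6(6n + 4)).
Since 6n + 4 ≥ 6n for n ≥ 1, this is ≤ 108/(6·6n) = 3/n.
So |(-9n + 12)/(6n + 4) + 3/2| < ϵ whenever n > 3/ϵ.
Take N_0 = 3/ϵ. If n > N_0 then |(-9n + 12)/(6n + 4) + 3/2| ≤ 3/n < ϵ.

N_0 = 3/ϵ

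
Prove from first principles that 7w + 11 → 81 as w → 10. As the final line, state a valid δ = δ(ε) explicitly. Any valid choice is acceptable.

Suppose ε > 0. We need δ > 0 so that 0 < |w − 10| < δ implies |(7w + 11) − 81| < ε.
|(7w + 11) − 81| = |7w - 70| = 7|w − 10|.
Thus it suffices that |w − 10| < ε/7.
Choosing δ = ε/7 gives |(7w + 11) − 81| = 7|w − 10| < ε whenever |w − 10| < δ.

δ = ε/7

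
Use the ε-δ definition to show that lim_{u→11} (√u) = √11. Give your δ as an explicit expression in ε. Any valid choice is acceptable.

Let ε > 0. We want δ > 0 such that 0 < |u − 11| < δ implies |√u − √11| < ε.
Rationalise: √u − √11 = (u − 11)/(√u + √11), so |√u − √11| = |u − 11|/(√u + √11).
Restrict δ ≤ 11 so that |u − 11| < 11 forces u > 0, and then √u + √11 > √11.
Hence |√u − √11| < |u − 11|/√11, which is < ε once |u − 11| < √11·ε.
Take δ = min(11, √11·ε). If 0 < |u − 11| < δ then u > 0 and |√u − √11| < |u − 11|/√11 < ε.

δ = min(11, √11·ε)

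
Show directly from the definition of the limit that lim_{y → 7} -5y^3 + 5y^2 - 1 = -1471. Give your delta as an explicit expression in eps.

Let eps > 0 be given. We want delta > 0 such that 0 < |y − 7| < delta implies |(-5y^3 + 5y^2 - 1) + 1471| < eps.
(-5y^3 + 5y^2 - 1) + 1471 = -5y^3 + 5y^2 + 1470 = (y − 7)(-5y^2 - 30y - 210).
So |(-5y^3 + 5y^2 - 1) + 1471| = |y − 7|·|-5y^2 - 30y - 210|.
Require delta ≤ 1. Then |y − 7| < 1 gives |y| < 8, and by the triangle inequality |-5y^2 - 30y - 210| ≤ 5·8^2 + 30·8 + 210 = 770.
Hence |(-5y^3 + 5y^2 - 1) + 1471| ≤ 770|y − 7| < eps provided |y − 7| < eps/770.
Choosing delta = min(1, eps/770) ensures both conditions, hence |(-5y^3 + 5y^2 - 1) + 1471| < eps.

delta = min(1, eps/770)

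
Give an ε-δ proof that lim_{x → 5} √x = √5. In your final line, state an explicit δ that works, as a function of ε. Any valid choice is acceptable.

Let ε > 0. We want δ > 0 such that 0 < |x − 5| < δ implies |√x − √5| < ε.
Rationalise: √x − √5 = (x − 5)/(√x + √5), so |√x − √5| = |x − 5|/(√x + √5).
Restrict δ ≤ 5 so that |x − 5| < 5 forces x > 0, and then √x + √5 > √5.
Hence |√x − √5| < |x − 5|/√5, which is < ε once |x − 5| < √5·ε.
Take δ = min(5, √5·ε). If 0 < |x − 5| < δ then x > 0 and |√x − √5| < |x − 5|/√5 < ε.

δ = min(5, √5·ε)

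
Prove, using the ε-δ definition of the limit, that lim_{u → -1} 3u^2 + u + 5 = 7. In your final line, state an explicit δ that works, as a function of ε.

Let ε > 0. We want δ > 0 such that 0 < |u + 1| < δ implies |(3u^2 + u + 5) − 7| < ε.
(3u^2 + u + 5) − 7 = 3u^2 + u - 2 = (u + 1)(3u - 2).
So |(3u^2 + u + 5) − 7| = |u + 1|·|3u - 2|.
Require δ ≤ 2. Then |u + 1| < 2 gives |u| < 3, and by the triangle inequality |3u - 2| ≤ 3·3 + 2 = 11.
Hence |(3u^2 + u + 5) − 7| ≤ 11|u + 1| < ε provided |u + 1| < ε/11.
Choosing δ = min(2, ε/11) ensures both conditions, hence |(3u^2 + u + 5) − 7| < ε.

δ = min(2, ε/11)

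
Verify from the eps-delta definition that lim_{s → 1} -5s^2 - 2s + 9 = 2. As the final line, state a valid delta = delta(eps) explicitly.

Let eps > 0 be given. We want delta > 0 such that 0 < |s − 1| < delta implies |(-5s^2 - 2s + 9) − 2| < eps.
(-5s^2 - 2s + 9) − 2 = -5s^2 - 2s + 7 = (s − 1)(-5s - 7).
So |(-5s^2 - 2s + 9) − 2| = |s − 1|·|-5s - 7|.
Require delta ≤ 2. Then |s − 1| < 2 gives |s| < 3, and by the triangle inequality |-5s - 7| ≤ 5·3 + 7 = 22.
Hence |(-5s^2 - 2s + 9) − 2| ≤ 22|s − 1| < eps provided |s − 1| < eps/22.
Choosing delta = min(2, eps/22) ensures both conditions, hence |(-5s^2 - 2s + 9) − 2| < eps.

delta = min(2, eps/22)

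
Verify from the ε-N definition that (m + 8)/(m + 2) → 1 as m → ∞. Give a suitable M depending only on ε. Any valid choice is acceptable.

Fix ε > 0. For m ≥ 1, |(m + 8)/(m + 2) − 1| = |6|/((m + 2)) = 6/((m + 2)).
Since m + 2 ≥ m for m ≥ 1, this is ≤ 6/(m) = 6/m.
So |(m + 8)/(m + 2) − 1| < ε whenever m > 6/ε.
Take M = 6/ε. If m > M then |(m + 8)/(m + 2) − 1| ≤ 6/m < ε.

M = 6/ε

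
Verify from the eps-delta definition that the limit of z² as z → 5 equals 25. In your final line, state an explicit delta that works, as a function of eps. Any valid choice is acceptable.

Fix eps > 0. We seek delta > 0 with 0 < |z − 5| < delta ⇒ |z² − 25| < eps.
Factor: z² − 25 = (z − 5)(z + 5), so |z² − 25| = |z − 5|·|z + 5|.
Restrict delta ≤ 1. Then |z − 5| < 1 gives |z| < 6, so by the triangle inequality |z + 5| ≤ 6 + 5 = 11.
Hence |z² − 25| ≤ 11|z − 5|, which is < eps once |z − 5| < eps/11.
Take delta = min(1, eps/11). If 0 < |z − 5| < delta then both bounds hold and |z² − 25| ≤ 11|z − 5| < 11·(eps/11) = eps.

delta = min(1, eps/11)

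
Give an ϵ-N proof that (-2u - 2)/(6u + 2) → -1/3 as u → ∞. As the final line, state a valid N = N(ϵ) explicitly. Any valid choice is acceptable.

Fix ϵ > 0. We seek N > 0 such that u > N implies |(-2u - 2)/(6u + 2) + 1/3| < ϵ.
(-2u - 2)/(6u + 2) + 1/3 = (6(-2u - 2) − (-2)(6u + 2)) / (6(6u + 2)) = -8/(6(6u + 2)).
For u > 0 we have 6u + 2 > 6u, so |(-2u - 2)/(6u + 2) + 1/3| = 8/(6(6u + 2)) < 8/(6·6u) = (2/9)/u.
Thus |(-2u - 2)/(6u + 2) + 1/3| < ϵ whenever u > (2/9)/ϵ.
Take N = (2/9)/ϵ. If u > N then |(-2u - 2)/(6u + 2) + 1/3| < (2/9)/u < ϵ.

N = (2/9)/ϵ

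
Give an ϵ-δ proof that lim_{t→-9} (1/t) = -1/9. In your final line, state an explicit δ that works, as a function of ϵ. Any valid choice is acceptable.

Let ϵ > 0 be given. We seek δ > 0 such that 0 < |t + 9| < δ implies |1/t + 1/9| < ϵ.
|1/t + 1/9| = |-9 − t|/(9·|t|) = |t + 9|/(9|t|).
Restrict δ ≤ 9/2. Then |t + 9| < 9/2 gives |t| > 9/2, so 9|t| > 81/2.
Then |1/t + 1/9| < |t + 9|/(81/2), which is < ϵ when |t + 9| < (81/2)ϵ.
Take δ = min(9/2, (81/2)ϵ). Then 0 < |t + 9| < δ gives both |t + 9| < 9/2 and |t + 9| < (81/2)ϵ, so |1/t + 1/9| < ϵ.

δ = min(9/2, (81/2)ϵ)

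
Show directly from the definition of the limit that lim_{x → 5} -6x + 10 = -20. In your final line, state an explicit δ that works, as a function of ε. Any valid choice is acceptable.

δ = ε/6

Suppose ε > 0. We need δ > 0 so that 0 < |x − 5| < δ implies |(-6x + 10) + 20| < ε.
Since (-6x + 10) + 20 = -6(x − 5), we have |(-6x + 10) + 20| = 6|x − 5|.
Thus it suffices that |x − 5| < ε/6.
Choosing δ = ε/6 gives |(-6x + 10) + 20| = 6|x − 5| < ε whenever |x − 5| < δ.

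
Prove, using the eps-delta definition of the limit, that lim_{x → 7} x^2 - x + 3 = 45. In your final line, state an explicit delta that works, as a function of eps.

delta = min(1, eps/14)

Let eps > 0. We want delta > 0 such that 0 < |x − 7| < delta implies |(x^2 - x + 3) − 45| < eps.
(x^2 - x + 3) − 45 = x^2 - x - 42 = (x − 7)(x + 6).
So |(x^2 - x + 3) − 45| = |x − 7|·|x + 6|.
Assume first that |x − 7| < 1, so |x| < 8. Then |x + 6| ≤ 8 + 6 = 14.
Hence |(x^2 - x + 3) − 45| ≤ 14|x − 7| < eps provided |x − 7| < eps/14.
Take delta = min(1, eps/14). Then 0 < |x − 7| < delta gives both |x − 7| < 1 and |x − 7| < eps/14, so |(x^2 - x + 3) − 45| < eps.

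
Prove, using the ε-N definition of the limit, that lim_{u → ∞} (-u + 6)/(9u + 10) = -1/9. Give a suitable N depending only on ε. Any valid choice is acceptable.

N = (64/81)/ε

Let ε > 0. We seek N > 0 such that u > N implies |(-u + 6)/(9u + 10) + 1/9| < ε.
(-u + 6)/(9u + 10) + 1/9 = (9(-u + 6) − (-1)(9u + 10)) / (9(9u + 10)) = 64/(9(9u + 10)).
For u > 0 we have 9u + 10 > 9u, so |(-u + 6)/(9u + 10) + 1/9| = 64/(9(9u + 10)) < 64/(9·9u) = (64/81)/u.
Thus |(-u + 6)/(9u + 10) + 1/9| < ε whenever u > (64/81)/ε.
Take N = (64/81)/ε. If u > N then |(-u + 6)/(9u + 10) + 1/9| < (64/81)/u < ε.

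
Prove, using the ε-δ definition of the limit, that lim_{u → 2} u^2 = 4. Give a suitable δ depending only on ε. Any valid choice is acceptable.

Fix ε > 0. We seek δ > 0 with 0 < |u − 2| < δ ⇒ |u^2 − 4| < ε.
Factor: u^2 − 4 = (u − 2)(u + 2), so |u^2 − 4| = |u − 2|·|u + 2|.
Restrict δ ≤ 1. Then |u − 2| < 1 gives |u| < 3, so by the triangle inequality |u + 2| ≤ 3 + 2 = 5.
Hence |u^2 − 4| ≤ 5|u − 2|, which is < ε once |u − 2| < ε/5.
Take δ = min(1, ε/5). If 0 < |u − 2| < δ then both bounds hold and |u^2 − 4| ≤ 5|u − 2| < 5·(ε/5) = ε.

δ = min(1, ε/5)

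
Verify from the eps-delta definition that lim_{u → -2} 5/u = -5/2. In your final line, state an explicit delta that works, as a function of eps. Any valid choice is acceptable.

Let eps > 0. We seek delta > 0 such that 0 < |u + 2| < delta implies |5/u + 5/2| < eps.
|5/u + 5/2| = 5·|-2 − u|/(2·|u|) = 5|u + 2|/(2|u|).
Restrict delta ≤ 1. Then |u + 2| < 1 gives |u| > 1, so 2|u| > 2.
Then |5/u + 5/2| < 5|u + 2|/2, which is < eps when |u + 2| < (2/5)eps.
Take delta = min(1, (2/5)eps). Then 0 < |u + 2| < delta gives both |u + 2| < 1 and |u + 2| < (2/5)eps, so |5/u + 5/2| < eps.

delta = min(1, (2/5)eps)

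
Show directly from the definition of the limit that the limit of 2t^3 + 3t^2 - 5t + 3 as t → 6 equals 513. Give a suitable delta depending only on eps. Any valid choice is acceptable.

delta = min(2, eps/333)

Suppose eps > 0. We want delta > 0 such that 0 < |t − 6| < delta implies |(2t^3 + 3t^2 - 5t + 3) − 513| < eps.
(2t^3 + 3t^2 - 5t + 3) − 513 = 2t^3 + 3t^2 - 5t - 510 = (t − 6)(2t^2 + 15t + 85).
So |(2t^3 + 3t^2 - 5t + 3) − 513| = |t − 6|·|2t^2 + 15t + 85|.
Require delta ≤ 2. Then |t − 6| < 2 gives |t| < 8, and by the triangle inequality |2t^2 + 15t + 85| ≤ 2·8^2 + 15·8 + 85 = 333.
Hence |(2t^3 + 3t^2 - 5t + 3) − 513| ≤ 333|t − 6| < eps provided |t − 6| < eps/333.
Take delta = min(2, eps/333). Then 0 < |t − 6| < delta gives both |t − 6| < 2 and |t − 6| < eps/333, so |(2t^3 + 3t^2 - 5t + 3) − 513| < eps.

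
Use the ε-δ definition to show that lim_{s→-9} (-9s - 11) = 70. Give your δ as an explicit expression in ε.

δ = ε/9

Suppose ε > 0. We need δ > 0 so that 0 < |s + 9| < δ implies |(-9s - 11) − 70| < ε.
Since (-9s - 11) − 70 = -9(s + 9), we have |(-9s - 11) − 70| = 9|s + 9|.
So 9|s + 9| < ε exactly when |s + 9| < ε/9.
Choosing δ = ε/9 gives |(-9s - 11) − 70| = 9|s + 9| < ε whenever |s + 9| < δ.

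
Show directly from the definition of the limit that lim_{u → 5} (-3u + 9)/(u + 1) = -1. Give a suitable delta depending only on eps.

delta = min(3, (3/2)eps)

Fix eps > 0. We want delta > 0 with 0 < |u − 5| < delta ⇒ |(-3u + 9)/(u + 1) + 1| < eps.
Combining over a common denominator, (-3u + 9)/(u + 1) + 1 = [(-3u + 9)·6 − (-6)·(u + 1)] / [6·(u + 1)] = -12(u − 5) / (6(u + 1)).
So |(-3u + 9)/(u + 1) + 1| = 12|u − 5| / (6·|u + 1|).
Require delta ≤ 3, so |u + 1| ≥ |6| − |u − 5| > 6 − 3 = 3.
Hence |(-3u + 9)/(u + 1) + 1| < 12|u − 5|/(6·3) = (2/3)|u − 5|, which is < eps once |u − 5| < (3/2)eps.
Take delta = min(3, (3/2)eps). Then 0 < |u − 5| < delta forces both bounds, so |(-3u + 9)/(u + 1) + 1| < eps.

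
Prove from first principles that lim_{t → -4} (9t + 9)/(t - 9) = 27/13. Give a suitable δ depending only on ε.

δ = min(13/2, (169/180)ε)

Suppose ε > 0. We want δ > 0 with 0 < |t + 4| < δ ⇒ |(9t + 9)/(t - 9) − (27/13)| < ε.
Combining over a common denominator, (9t + 9)/(t - 9) − (27/13) = [(9t + 9)·(-13) − (-27)·(t - 9)] / [(-13)·(t - 9)] = -90(t + 4) / ((-13)(t - 9)).
So |(9t + 9)/(t - 9) − (27/13)| = 90|t + 4| / (13·|t − 9|).
Require δ ≤ 13/2, so |t − 9| ≥ |-13| − |t + 4| > 13 − 13/2 = 13/2.
Hence |(9t + 9)/(t - 9) − (27/13)| < 90|t + 4|/(13·(13/2)) = (180/169)|t + 4|, which is < ε once |t + 4| < (169/180)ε.
Take δ = min(13/2, (169/180)ε). Then 0 < |t + 4| < δ forces both bounds, so |(9t + 9)/(t - 9) − (27/13)| < ε.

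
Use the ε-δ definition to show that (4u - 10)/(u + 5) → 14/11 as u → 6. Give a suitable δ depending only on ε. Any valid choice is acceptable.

Let ε > 0. We want δ > 0 with 0 < |u − 6| < δ ⇒ |(4u - 10)/(u + 5) − (14/11)| < ε.
Combining over a common denominator, (4u - 10)/(u + 5) − (14/11) = [(4u - 10)·11 − 14·(u + 5)] / [11·(u + 5)] = 30(u − 6) / (11(u + 5)).
So |(4u - 10)/(u + 5) − (14/11)| = 30|u − 6| / (11·|u + 5|).
Restrict δ ≤ 11/2. Then |u − 6| < 11/2 gives |u + 5| = |(u − 6) + 11| ≥ 11 − 11/2 = 11/2.
Hence |(4u - 10)/(u + 5) − (14/11)| < 30|u − 6|/(11·(11/2)) = (60/121)|u − 6|, which is < ε once |u − 6| < (121/60)ε.
Take δ = min(11/2, (121/60)ε). Then 0 < |u − 6| < δ forces both bounds, so |(4u - 10)/(u + 5) − (14/11)| < ε.

δ = min(11/2, (121/60)ε)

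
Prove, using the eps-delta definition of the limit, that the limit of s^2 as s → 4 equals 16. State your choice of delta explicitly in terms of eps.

delta = min(2, eps/10)

Let eps > 0 be given. We seek delta > 0 with 0 < |s − 4| < delta ⇒ |s^2 − 16| < eps.
Factor: s^2 − 16 = (s − 4)(s + 4), so |s^2 − 16| = |s − 4|·|s + 4|.
Restrict delta ≤ 2. Then |s − 4| < 2 gives |s| < 6, so by the triangle inequality |s + 4| ≤ 6 + 4 = 10.
Hence |s^2 − 16| ≤ 10|s − 4|, which is < eps once |s − 4| < eps/10.
Take delta = min(2, eps/10). If 0 < |s − 4| < delta then both bounds hold and |s^2 − 16| ≤ 10|s − 4| < 10·(eps/10) = eps.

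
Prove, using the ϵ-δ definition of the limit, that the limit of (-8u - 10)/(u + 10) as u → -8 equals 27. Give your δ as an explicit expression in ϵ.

δ = min(1, (1/35)ϵ)

Let ϵ > 0. We want δ > 0 with 0 < |u + 8| < δ ⇒ |(-8u - 10)/(u + 10) − 27| < ϵ.
Combining over a common denominator, (-8u - 10)/(u + 10) − 27 = [(-8u - 10)·2 − 54·(u + 10)] / [2·(u + 10)] = -70(u + 8) / (2(u + 10)).
So |(-8u - 10)/(u + 10) − 27| = 70|u + 8| / (2·|u + 10|).
Restrict δ ≤ 1. Then |u + 8| < 1 gives |u + 10| = |(u + 8) + 2| ≥ 2 − 1 = 1.
Hence |(-8u - 10)/(u + 10) − 27| < 70|u + 8|/(2·1) = 35|u + 8|, which is < ϵ once |u + 8| < (1/35)ϵ.
Take δ = min(1, (1/35)ϵ). Then 0 < |u + 8| < δ forces both bounds, so |(-8u - 10)/(u + 10) − 27| < ϵ.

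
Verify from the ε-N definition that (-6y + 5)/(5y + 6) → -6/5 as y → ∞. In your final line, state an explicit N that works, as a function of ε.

Let ε > 0. We seek N > 0 such that y > N implies |(-6y + 5)/(5y + 6) + 6/5| < ε.
(-6y + 5)/(5y + 6) + 6/5 = (5(-6y + 5) − (-6)(5y + 6)) / (5(5y + 6)) = 61/(5(5y + 6)).
For y > 0 we have 5y + 6 > 5y, so |(-6y + 5)/(5y + 6) + 6/5| = 61/(5(5y + 6)) < 61/(5·5y) = (61/25)/y.
Thus |(-6y + 5)/(5y + 6) + 6/5| < ε whenever y > (61/25)/ε.
Take N = (61/25)/ε. If y > N then |(-6y + 5)/(5y + 6) + 6/5| < (61/25)/y < ε.

N = (61/25)/ε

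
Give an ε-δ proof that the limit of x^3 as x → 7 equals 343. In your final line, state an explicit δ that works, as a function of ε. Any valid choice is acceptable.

δ = min(1, ε/169)

Let ε > 0 be given. We seek δ > 0 with 0 < |x − 7| < δ ⇒ |x^3 − 343| < ε.
Factor: x^3 − 343 = (x − 7)(x^2 + 7x + 49), so |x^3 − 343| = |x − 7|·|x^2 + 7x + 49|.
Impose δ ≤ 1 so that |x| < 8; then |x^2 + 7x + 49| ≤ 169.
Hence |x^3 − 343| ≤ 169|x − 7|, which is < ε once |x − 7| < ε/169.
Take δ = min(1, ε/169). If 0 < |x − 7| < δ then both bounds hold and |x^3 − 343| ≤ 169|x − 7| < 169·(ε/169) = ε.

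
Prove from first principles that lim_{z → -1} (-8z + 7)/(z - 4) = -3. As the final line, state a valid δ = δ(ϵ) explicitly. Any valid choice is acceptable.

Fix ϵ > 0. We want δ > 0 with 0 < |z + 1| < δ ⇒ |(-8z + 7)/(z - 4) + 3| < ϵ.
Combining over a common denominator, (-8z + 7)/(z - 4) + 3 = [(-8z + 7)·(-5) − 15·(z - 4)] / [(-5)·(z - 4)] = 25(z + 1) / ((-5)(z - 4)).
So |(-8z + 7)/(z - 4) + 3| = 25|z + 1| / (5·|z − 4|).
Restrict δ ≤ 5/2. Then |z + 1| < 5/2 gives |z − 4| = |(z + 1) + (-5)| ≥ 5 − 5/2 = 5/2.
Hence |(-8z + 7)/(z - 4) + 3| < 25|z + 1|/(5·(5/2)) = 2|z + 1|, which is < ϵ once |z + 1| < (1/2)ϵ.
Take δ = min(5/2, (1/2)ϵ). Then 0 < |z + 1| < δ forces both bounds, so |(-8z + 7)/(z - 4) + 3| < ϵ.

δ = min(5/2, (1/2)ϵ)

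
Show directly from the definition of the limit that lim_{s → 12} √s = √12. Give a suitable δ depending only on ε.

Let ε > 0 be given. We want δ > 0 such that 0 < |s − 12| < δ implies |√s − √12| < ε.
Multiplying by the conjugate, |√s − √12| = |s − 12|/(√s + √12).
Restrict δ ≤ 12 so that |s − 12| < 12 forces s > 0, and then √s + √12 > √12.
Hence |√s − √12| < |s − 12|/√12, which is < ε once |s − 12| < √12·ε.
Take δ = min(12, √12·ε). If 0 < |s − 12| < δ then s > 0 and |√s − √12| < |s − 12|/√12 < ε.

δ = min(12, √12·ε)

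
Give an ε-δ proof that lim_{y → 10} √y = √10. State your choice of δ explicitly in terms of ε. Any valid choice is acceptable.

Let ε > 0. We want δ > 0 such that 0 < |y − 10| < δ implies |√y − √10| < ε.
Rationalise: √y − √10 = (y − 10)/(√y + √10), so |√y − √10| = |y − 10|/(√y + √10).
Restrict δ ≤ 10 so that |y − 10| < 10 forces y > 0, and then √y + √10 > √10.
Hence |√y − √10| < |y − 10|/√10, which is < ε once |y − 10| < √10·ε.
Take δ = min(10, √10·ε). If 0 < |y − 10| < δ then y > 0 and |√y − √10| < |y − 10|/√10 < ε.

δ = min(10, √10·ε)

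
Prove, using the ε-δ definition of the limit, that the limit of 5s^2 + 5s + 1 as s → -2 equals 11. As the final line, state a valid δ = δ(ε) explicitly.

Let ε > 0. We want δ > 0 such that 0 < |s + 2| < δ implies |(5s^2 + 5s + 1) − 11| < ε.
(5s^2 + 5s + 1) − 11 = 5s^2 + 5s - 10 = (s + 2)(5s - 5).
So |(5s^2 + 5s + 1) − 11| = |s + 2|·|5s - 5|.
Require δ ≤ 2. Then |s + 2| < 2 gives |s| < 4, and by the triangle inequality |5s - 5| ≤ 5·4 + 5 = 25.
Hence |(5s^2 + 5s + 1) − 11| ≤ 25|s + 2| < ε provided |s + 2| < ε/25.
Take δ = min(2, ε/25). Then 0 < |s + 2| < δ gives both |s + 2| < 2 and |s + 2| < ε/25, so |(5s^2 + 5s + 1) − 11| < ε.

δ = min(2, ε/25)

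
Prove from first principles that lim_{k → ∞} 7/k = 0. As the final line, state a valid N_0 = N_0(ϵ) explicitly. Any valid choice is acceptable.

N_0 = 7/ϵ

Let ϵ > 0. For k ≥ 1, |7/k − 0| = 7/(k) ≤ 7/k.
We need 7/k < ϵ, i.e. k > 7/ϵ.
Take N_0 = 7/ϵ. If k > N_0 then |7/k| ≤ 7/k < ϵ.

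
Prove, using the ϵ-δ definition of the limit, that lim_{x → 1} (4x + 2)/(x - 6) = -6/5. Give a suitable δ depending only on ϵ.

Let ϵ > 0. We want δ > 0 with 0 < |x − 1| < δ ⇒ |(4x + 2)/(x - 6) + 6/5| < ϵ.
Combining over a common denominator, (4x + 2)/(x - 6) + 6/5 = [(4x + 2)·(-5) − 6·(x - 6)] / [(-5)·(x - 6)] = -26(x − 1) / ((-5)(x - 6)).
So |(4x + 2)/(x - 6) + 6/5| = 26|x − 1| / (5·|x − 6|).
Restrict δ ≤ 5/2. Then |x − 1| < 5/2 gives |x − 6| = |(x − 1) + (-5)| ≥ 5 − 5/2 = 5/2.
Hence |(4x + 2)/(x - 6) + 6/5| < 26|x − 1|/(5·(5/2)) = (52/25)|x − 1|, which is < ϵ once |x − 1| < (25/52)ϵ.
Take δ = min(5/2, (25/52)ϵ). Then 0 < |x − 1| < δ forces both bounds, so |(4x + 2)/(x - 6) + 6/5| < ϵ.

δ = min(5/2, (25/52)ϵ)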